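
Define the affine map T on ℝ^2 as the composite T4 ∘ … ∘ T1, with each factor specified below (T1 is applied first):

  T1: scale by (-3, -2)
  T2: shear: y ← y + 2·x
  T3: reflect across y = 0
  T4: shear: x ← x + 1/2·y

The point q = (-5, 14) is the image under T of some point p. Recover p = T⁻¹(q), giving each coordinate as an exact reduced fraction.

p = (4, -5)

T1 = [-3 0 0; 0 -2 0; 0 0 1]
T2·T1 = [-3 0 0; -6 -2 0; 0 0 1]
T3·…·T1 = [-3 0 0; 6 2 0; 0 0 1]
T4·…·T1 = [0 1 0; 6 2 0; 0 0 1]
det M = -6; M⁻¹ = [-1/3 1/6 0; 1 0 0; 0 0 1]
M⁻¹ · (-5, 14)ᵀ = (4, -5)ᵀ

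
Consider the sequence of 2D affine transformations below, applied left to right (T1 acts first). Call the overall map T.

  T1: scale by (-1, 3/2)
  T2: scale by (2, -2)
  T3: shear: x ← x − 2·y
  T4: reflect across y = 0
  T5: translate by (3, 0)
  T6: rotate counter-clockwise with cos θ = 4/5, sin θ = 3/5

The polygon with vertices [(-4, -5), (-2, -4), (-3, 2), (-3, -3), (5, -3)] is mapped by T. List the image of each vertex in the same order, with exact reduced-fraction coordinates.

image vertices: (-31/5, -117/5), (-32/5, -99/5), (66/5, 87/5), (-9/5, -63/5), (-73/5, -111/5)

T1 scale by (-1, 3/2): (-4, -5) → (4, -15/2); (-2, -4) → (2, -6); (-3, 2) → (3, 3); (-3, -3) → (3, -9/2); (5, -3) → (-5, -9/2)
T2 scale by (2, -2): (4, -15/2) → (8, 15); (2, -6) → (4, 12); (3, 3) → (6, -6); (3, -9/2) → (6, 9); (-5, -9/2) → (-10, 9)
T3 shear: x ← x − 2·y: (8, 15) → (-22, 15); (4, 12) → (-20, 12); (6, -6) → (18, -6); (6, 9) → (-12, 9); (-10, 9) → (-28, 9)
T4 reflect across y = 0: (-22, 15) → (-22, -15); (-20, 12) → (-20, -12); (18, -6) → (18, 6); (-12, 9) → (-12, -9); (-28, 9) → (-28, -9)
T5 translate by (3, 0): (-22, -15) → (-19, -15); (-20, -12) → (-17, -12); (18, 6) → (21, 6); (-12, -9) → (-9, -9); (-28, -9) → (-25, -9)
T6 rotate counter-clockwise with cos θ = 4/5, sin θ = 3/5: (-19, -15) → (-31/5, -117/5); (-17, -12) → (-32/5, -99/5); (21, 6) → (66/5, 87/5); (-9, -9) → (-9/5, -63/5); (-25, -9) → (-73/5, -111/5)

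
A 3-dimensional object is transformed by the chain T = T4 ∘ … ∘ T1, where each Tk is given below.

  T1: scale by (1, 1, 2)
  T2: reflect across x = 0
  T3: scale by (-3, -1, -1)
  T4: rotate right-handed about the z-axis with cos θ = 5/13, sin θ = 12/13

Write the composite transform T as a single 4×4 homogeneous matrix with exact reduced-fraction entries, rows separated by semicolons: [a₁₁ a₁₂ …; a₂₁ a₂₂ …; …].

T1 = [1 0 0 0; 0 1 0 0; 0 0 2 0; 0 0 0 1]
T2·T1 = [-1 0 0 0; 0 1 0 0; 0 0 2 0; 0 0 0 1]
T3·…·T1 = [3 0 0 0; 0 -1 0 0; 0 0 -2 0; 0 0 0 1]
T4·…·T1 = [15/13 12/13 0 0; 36/13 -5/13 0 0; 0 0 -2 0; 0 0 0 1]

T = [15/13 12/13 0 0; 36/13 -5/13 0 0; 0 0 -2 0; 0 0 0 1]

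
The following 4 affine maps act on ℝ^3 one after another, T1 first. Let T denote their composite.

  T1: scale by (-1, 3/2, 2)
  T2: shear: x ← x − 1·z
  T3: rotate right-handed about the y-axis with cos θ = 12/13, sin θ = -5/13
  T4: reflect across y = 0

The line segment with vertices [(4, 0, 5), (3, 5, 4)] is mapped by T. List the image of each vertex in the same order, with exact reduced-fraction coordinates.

T1 scale by (-1, 3/2, 2): (4, 0, 5) → (-4, 0, 10); (3, 5, 4) → (-3, 15/2, 8)
T2 shear: x ← x − 1·z: (-4, 0, 10) → (-14, 0, 10); (-3, 15/2, 8) → (-11, 15/2, 8)
T3 rotate right-handed about the y-axis with cos θ = 12/13, sin θ = -5/13: (-14, 0, 10) → (-218/13, 0, 50/13); (-11, 15/2, 8) → (-172/13, 15/2, 41/13)
T4 reflect across y = 0: (-218/13, 0, 50/13) → (-218/13, 0, 50/13); (-172/13, 15/2, 41/13) → (-172/13, -15/2, 41/13)

image vertices: (-218/13, 0, 50/13), (-172/13, -15/2, 41/13)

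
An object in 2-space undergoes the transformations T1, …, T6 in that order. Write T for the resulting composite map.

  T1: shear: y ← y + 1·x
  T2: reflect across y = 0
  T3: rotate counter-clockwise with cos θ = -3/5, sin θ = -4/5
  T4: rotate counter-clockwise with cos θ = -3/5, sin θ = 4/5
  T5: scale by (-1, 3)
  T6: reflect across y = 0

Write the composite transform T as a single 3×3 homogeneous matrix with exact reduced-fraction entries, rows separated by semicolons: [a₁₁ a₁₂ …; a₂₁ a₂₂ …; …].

T = [-1 0 0; 3 3 0; 0 0 1]

T1 = [1 0 0; 1 1 0; 0 0 1]
T2·T1 = [1 0 0; -1 -1 0; 0 0 1]
T3·…·T1 = [-7/5 -4/5 0; -1/5 3/5 0; 0 0 1]
T4·…·T1 = [1 0 0; -1 -1 0; 0 0 1]
T5·…·T1 = [-1 0 0; -3 -3 0; 0 0 1]
T6·…·T1 = [-1 0 0; 3 3 0; 0 0 1]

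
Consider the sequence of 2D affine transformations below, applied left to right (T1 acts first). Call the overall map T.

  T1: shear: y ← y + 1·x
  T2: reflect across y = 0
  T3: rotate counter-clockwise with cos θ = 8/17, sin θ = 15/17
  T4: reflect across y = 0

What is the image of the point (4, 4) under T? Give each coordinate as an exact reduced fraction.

T1 shear: y ← y + 1·x: (4, 4) → (4, 8)
T2 reflect across y = 0: (4, 8) → (4, -8)
T3 rotate counter-clockwise with cos θ = 8/17, sin θ = 15/17: (4, -8) → (152/17, -4/17)
T4 reflect across y = 0: (152/17, -4/17) → (152/17, 4/17)

T(p) = (152/17, 4/17)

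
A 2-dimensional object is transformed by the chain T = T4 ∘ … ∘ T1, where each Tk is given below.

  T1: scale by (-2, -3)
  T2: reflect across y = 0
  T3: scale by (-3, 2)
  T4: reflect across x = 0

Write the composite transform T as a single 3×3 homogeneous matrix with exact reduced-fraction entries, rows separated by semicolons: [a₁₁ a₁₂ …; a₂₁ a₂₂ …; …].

T = [-6 0 0; 0 6 0; 0 0 1]

T1 = [-2 0 0; 0 -3 0; 0 0 1]
T2·T1 = [-2 0 0; 0 3 0; 0 0 1]
T3·…·T1 = [6 0 0; 0 6 0; 0 0 1]
T4·…·T1 = [-6 0 0; 0 6 0; 0 0 1]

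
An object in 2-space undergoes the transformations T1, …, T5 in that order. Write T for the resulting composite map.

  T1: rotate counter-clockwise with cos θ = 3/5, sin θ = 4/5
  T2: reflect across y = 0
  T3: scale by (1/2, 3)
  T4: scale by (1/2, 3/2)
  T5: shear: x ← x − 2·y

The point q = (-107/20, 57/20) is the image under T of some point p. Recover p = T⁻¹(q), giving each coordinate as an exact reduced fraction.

p = (1/3, -3/2)

T1 = [3/5 -4/5 0; 4/5 3/5 0; 0 0 1]
T2·T1 = [3/5 -4/5 0; -4/5 -3/5 0; 0 0 1]
T3·…·T1 = [3/10 -2/5 0; -12/5 -9/5 0; 0 0 1]
T4·…·T1 = [3/20 -1/5 0; -18/5 -27/10 0; 0 0 1]
T5·…·T1 = [147/20 26/5 0; -18/5 -27/10 0; 0 0 1]
det M = -9/8; M⁻¹ = [12/5 208/45 0; -16/5 -98/15 0; 0 0 1]
M⁻¹ · (-107/20, 57/20)ᵀ = (1/3, -3/2)ᵀ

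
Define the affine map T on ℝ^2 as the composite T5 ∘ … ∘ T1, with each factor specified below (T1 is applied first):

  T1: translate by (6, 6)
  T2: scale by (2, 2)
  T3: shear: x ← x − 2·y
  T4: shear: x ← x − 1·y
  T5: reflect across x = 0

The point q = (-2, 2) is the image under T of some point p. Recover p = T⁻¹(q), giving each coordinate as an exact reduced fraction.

T1 = [1 0 6; 0 1 6; 0 0 1]
T2·T1 = [2 0 12; 0 2 12; 0 0 1]
T3·…·T1 = [2 -4 -12; 0 2 12; 0 0 1]
T4·…·T1 = [2 -6 -24; 0 2 12; 0 0 1]
T5·…·T1 = [-2 6 24; 0 2 12; 0 0 1]
det M = -4; M⁻¹ = [-1/2 3/2 -6; 0 1/2 -6; 0 0 1]
M⁻¹ · (-2, 2)ᵀ = (-2, -5)ᵀ

p = (-2, -5)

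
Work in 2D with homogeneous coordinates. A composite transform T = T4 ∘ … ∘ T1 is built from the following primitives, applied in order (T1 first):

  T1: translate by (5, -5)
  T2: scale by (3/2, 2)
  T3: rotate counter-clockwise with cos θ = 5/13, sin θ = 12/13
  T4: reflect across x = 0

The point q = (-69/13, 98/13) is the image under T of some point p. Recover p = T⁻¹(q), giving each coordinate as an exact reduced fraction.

T1 = [1 0 5; 0 1 -5; 0 0 1]
T2·T1 = [3/2 0 15/2; 0 2 -10; 0 0 1]
T3·…·T1 = [15/26 -24/13 315/26; 18/13 10/13 40/13; 0 0 1]
T4·…·T1 = [-15/26 24/13 -315/26; 18/13 10/13 40/13; 0 0 1]
det M = -3; M⁻¹ = [-10/39 8/13 -5; 6/13 5/26 5; 0 0 1]
M⁻¹ · (-69/13, 98/13)ᵀ = (1, 4)ᵀ

p = (1, 4)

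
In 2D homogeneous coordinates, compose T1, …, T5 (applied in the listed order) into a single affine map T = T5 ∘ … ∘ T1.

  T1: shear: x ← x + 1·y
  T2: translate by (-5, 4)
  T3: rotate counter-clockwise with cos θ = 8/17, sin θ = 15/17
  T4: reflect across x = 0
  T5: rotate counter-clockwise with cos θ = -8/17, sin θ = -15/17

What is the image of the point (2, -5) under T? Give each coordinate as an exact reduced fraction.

T(p) = (-8, 1)

T1 shear: x ← x + 1·y: (2, -5) → (-3, -5)
T2 translate by (-5, 4): (-3, -5) → (-8, -1)
T3 rotate counter-clockwise with cos θ = 8/17, sin θ = 15/17: (-8, -1) → (-49/17, -128/17)
T4 reflect across x = 0: (-49/17, -128/17) → (49/17, -128/17)
T5 rotate counter-clockwise with cos θ = -8/17, sin θ = -15/17: (49/17, -128/17) → (-8, 1)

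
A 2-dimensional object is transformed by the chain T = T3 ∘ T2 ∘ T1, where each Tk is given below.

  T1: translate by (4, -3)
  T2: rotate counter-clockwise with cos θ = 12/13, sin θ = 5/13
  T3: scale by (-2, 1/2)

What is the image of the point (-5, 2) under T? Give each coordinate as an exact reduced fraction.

T(p) = (14/13, -17/26)

T1 translate by (4, -3): (-5, 2) → (-1, -1)
T2 rotate counter-clockwise with cos θ = 12/13, sin θ = 5/13: (-1, -1) → (-7/13, -17/13)
T3 scale by (-2, 1/2): (-7/13, -17/13) → (14/13, -17/26)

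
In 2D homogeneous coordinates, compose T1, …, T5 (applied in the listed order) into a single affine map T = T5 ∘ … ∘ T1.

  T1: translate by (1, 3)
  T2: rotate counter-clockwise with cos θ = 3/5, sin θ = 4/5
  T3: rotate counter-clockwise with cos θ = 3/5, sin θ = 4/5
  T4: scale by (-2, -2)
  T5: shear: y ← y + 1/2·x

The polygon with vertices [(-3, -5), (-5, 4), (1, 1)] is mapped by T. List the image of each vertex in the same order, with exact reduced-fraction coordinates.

T1 translate by (1, 3): (-3, -5) → (-2, -2); (-5, 4) → (-4, 7); (1, 1) → (2, 4)
T2 rotate counter-clockwise with cos θ = 3/5, sin θ = 4/5: (-2, -2) → (2/5, -14/5); (-4, 7) → (-8, 1); (2, 4) → (-2, 4)
T3 rotate counter-clockwise with cos θ = 3/5, sin θ = 4/5: (2/5, -14/5) → (62/25, -34/25); (-8, 1) → (-28/5, -29/5); (-2, 4) → (-22/5, 4/5)
T4 scale by (-2, -2): (62/25, -34/25) → (-124/25, 68/25); (-28/5, -29/5) → (56/5, 58/5); (-22/5, 4/5) → (44/5, -8/5)
T5 shear: y ← y + 1/2·x: (-124/25, 68/25) → (-124/25, 6/25); (56/5, 58/5) → (56/5, 86/5); (44/5, -8/5) → (44/5, 14/5)

image vertices: (-124/25, 6/25), (56/5, 86/5), (44/5, 14/5)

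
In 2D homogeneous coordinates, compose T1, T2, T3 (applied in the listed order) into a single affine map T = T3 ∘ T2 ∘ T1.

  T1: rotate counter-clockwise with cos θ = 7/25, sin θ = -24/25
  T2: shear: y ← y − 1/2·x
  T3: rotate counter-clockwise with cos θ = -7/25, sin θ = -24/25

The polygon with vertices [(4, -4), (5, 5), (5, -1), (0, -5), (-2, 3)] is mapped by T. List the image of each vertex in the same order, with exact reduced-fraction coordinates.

image vertices: (-1684/625, 2262/625), (-997/125, -1033/250), (-3257/625, 1327/1250), (288/125, 541/125), (554/625, -1672/625)

T1 rotate counter-clockwise with cos θ = 7/25, sin θ = -24/25: (4, -4) → (-68/25, -124/25); (5, 5) → (31/5, -17/5); (5, -1) → (11/25, -127/25); (0, -5) → (-24/5, -7/5); (-2, 3) → (58/25, 69/25)
T2 shear: y ← y − 1/2·x: (-68/25, -124/25) → (-68/25, -18/5); (31/5, -17/5) → (31/5, -13/2); (11/25, -127/25) → (11/25, -53/10); (-24/5, -7/5) → (-24/5, 1); (58/25, 69/25) → (58/25, 8/5)
T3 rotate counter-clockwise with cos θ = -7/25, sin θ = -24/25: (-68/25, -18/5) → (-1684/625, 2262/625); (31/5, -13/2) → (-997/125, -1033/250); (11/25, -53/10) → (-3257/625, 1327/1250); (-24/5, 1) → (288/125, 541/125); (58/25, 8/5) → (554/625, -1672/625)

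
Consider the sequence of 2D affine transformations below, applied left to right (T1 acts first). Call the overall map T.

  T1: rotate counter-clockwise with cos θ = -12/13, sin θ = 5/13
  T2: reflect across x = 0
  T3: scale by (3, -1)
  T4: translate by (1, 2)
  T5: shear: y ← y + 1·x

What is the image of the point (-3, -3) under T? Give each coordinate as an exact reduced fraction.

T(p) = (-140/13, -135/13)

T1 rotate counter-clockwise with cos θ = -12/13, sin θ = 5/13: (-3, -3) → (51/13, 21/13)
T2 reflect across x = 0: (51/13, 21/13) → (-51/13, 21/13)
T3 scale by (3, -1): (-51/13, 21/13) → (-153/13, -21/13)
T4 translate by (1, 2): (-153/13, -21/13) → (-140/13, 5/13)
T5 shear: y ← y + 1·x: (-140/13, 5/13) → (-140/13, -135/13)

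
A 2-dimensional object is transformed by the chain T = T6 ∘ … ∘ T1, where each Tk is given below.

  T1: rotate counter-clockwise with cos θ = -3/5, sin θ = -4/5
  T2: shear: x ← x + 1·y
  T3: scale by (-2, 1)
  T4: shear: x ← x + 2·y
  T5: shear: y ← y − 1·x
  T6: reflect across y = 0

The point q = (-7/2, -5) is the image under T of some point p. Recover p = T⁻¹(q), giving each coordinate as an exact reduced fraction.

p = (-9/4, 1/2)

T1 = [-3/5 4/5 0; -4/5 -3/5 0; 0 0 1]
T2·T1 = [-7/5 1/5 0; -4/5 -3/5 0; 0 0 1]
T3·…·T1 = [14/5 -2/5 0; -4/5 -3/5 0; 0 0 1]
T4·…·T1 = [6/5 -8/5 0; -4/5 -3/5 0; 0 0 1]
T5·…·T1 = [6/5 -8/5 0; -2 1 0; 0 0 1]
T6·…·T1 = [6/5 -8/5 0; 2 -1 0; 0 0 1]
det M = 2; M⁻¹ = [-1/2 4/5 0; -1 3/5 0; 0 0 1]
M⁻¹ · (-7/2, -5)ᵀ = (-9/4, 1/2)ᵀ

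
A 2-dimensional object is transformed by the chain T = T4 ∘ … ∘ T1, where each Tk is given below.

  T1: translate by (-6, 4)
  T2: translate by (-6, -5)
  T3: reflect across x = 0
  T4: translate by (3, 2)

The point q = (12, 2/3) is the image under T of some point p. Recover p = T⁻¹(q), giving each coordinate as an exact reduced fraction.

p = (3, -1/3)

T1 = [1 0 -6; 0 1 4; 0 0 1]
T2·T1 = [1 0 -12; 0 1 -1; 0 0 1]
T3·…·T1 = [-1 0 12; 0 1 -1; 0 0 1]
T4·…·T1 = [-1 0 15; 0 1 1; 0 0 1]
det M = -1; M⁻¹ = [-1 0 15; 0 1 -1; 0 0 1]
M⁻¹ · (12, 2/3)ᵀ = (3, -1/3)ᵀ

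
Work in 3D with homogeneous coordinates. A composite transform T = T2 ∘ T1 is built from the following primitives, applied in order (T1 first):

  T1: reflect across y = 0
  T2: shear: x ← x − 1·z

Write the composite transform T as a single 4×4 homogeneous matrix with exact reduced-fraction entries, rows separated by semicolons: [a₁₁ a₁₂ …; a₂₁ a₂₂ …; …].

T = [1 0 -1 0; 0 -1 0 0; 0 0 1 0; 0 0 0 1]

T1 = [1 0 0 0; 0 -1 0 0; 0 0 1 0; 0 0 0 1]
T2·T1 = [1 0 -1 0; 0 -1 0 0; 0 0 1 0; 0 0 0 1]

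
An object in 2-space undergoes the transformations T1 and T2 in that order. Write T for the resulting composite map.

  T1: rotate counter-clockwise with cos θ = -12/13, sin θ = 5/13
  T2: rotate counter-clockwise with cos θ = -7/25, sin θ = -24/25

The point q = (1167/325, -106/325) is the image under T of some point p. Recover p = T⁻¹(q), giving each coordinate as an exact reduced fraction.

T1 = [-12/13 -5/13 0; 5/13 -12/13 0; 0 0 1]
T2·T1 = [204/325 -253/325 0; 253/325 204/325 0; 0 0 1]
det M = 1; M⁻¹ = [204/325 253/325 0; -253/325 204/325 0; 0 0 1]
M⁻¹ · (1167/325, -106/325)ᵀ = (2, -3)ᵀ

p = (2, -3)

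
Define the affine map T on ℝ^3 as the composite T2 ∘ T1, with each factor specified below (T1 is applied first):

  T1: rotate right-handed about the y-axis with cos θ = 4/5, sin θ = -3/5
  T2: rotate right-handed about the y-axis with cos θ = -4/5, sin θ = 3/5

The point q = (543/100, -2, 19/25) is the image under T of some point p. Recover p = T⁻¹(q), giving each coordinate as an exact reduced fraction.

T1 = [4/5 0 -3/5 0; 0 1 0 0; 3/5 0 4/5 0; 0 0 0 1]
T2·T1 = [-7/25 0 24/25 0; 0 1 0 0; -24/25 0 -7/25 0; 0 0 0 1]
det M = 1; M⁻¹ = [-7/25 0 -24/25 0; 0 1 0 0; 24/25 0 -7/25 0; 0 0 0 1]
M⁻¹ · (543/100, -2, 19/25)ᵀ = (-9/4, -2, 5)ᵀ

p = (-9/4, -2, 5)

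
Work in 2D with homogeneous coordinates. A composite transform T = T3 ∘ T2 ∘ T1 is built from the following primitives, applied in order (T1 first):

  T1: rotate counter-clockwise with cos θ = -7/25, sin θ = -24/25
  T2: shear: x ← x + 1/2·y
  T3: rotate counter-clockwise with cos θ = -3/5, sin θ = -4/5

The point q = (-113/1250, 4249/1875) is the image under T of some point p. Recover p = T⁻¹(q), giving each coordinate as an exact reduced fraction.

p = (5/3, -3/5)

T1 = [-7/25 24/25 0; -24/25 -7/25 0; 0 0 1]
T2·T1 = [-19/25 41/50 0; -24/25 -7/25 0; 0 0 1]
T3·…·T1 = [-39/125 -179/250 0; 148/125 -61/125 0; 0 0 1]
det M = 1; M⁻¹ = [-61/125 179/250 0; -148/125 -39/125 0; 0 0 1]
M⁻¹ · (-113/1250, 4249/1875)ᵀ = (5/3, -3/5)ᵀ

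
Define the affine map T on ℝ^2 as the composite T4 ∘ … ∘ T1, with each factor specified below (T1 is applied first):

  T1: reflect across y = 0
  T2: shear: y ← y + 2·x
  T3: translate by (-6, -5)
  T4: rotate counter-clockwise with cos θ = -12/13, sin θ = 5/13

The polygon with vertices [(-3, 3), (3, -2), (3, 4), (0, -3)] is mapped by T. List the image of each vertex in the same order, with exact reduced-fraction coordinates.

T1 reflect across y = 0: (-3, 3) → (-3, -3); (3, -2) → (3, 2); (3, 4) → (3, -4); (0, -3) → (0, 3)
T2 shear: y ← y + 2·x: (-3, -3) → (-3, -9); (3, 2) → (3, 8); (3, -4) → (3, 2); (0, 3) → (0, 3)
T3 translate by (-6, -5): (-3, -9) → (-9, -14); (3, 8) → (-3, 3); (3, 2) → (-3, -3); (0, 3) → (-6, -2)
T4 rotate counter-clockwise with cos θ = -12/13, sin θ = 5/13: (-9, -14) → (178/13, 123/13); (-3, 3) → (21/13, -51/13); (-3, -3) → (51/13, 21/13); (-6, -2) → (82/13, -6/13)

image vertices: (178/13, 123/13), (21/13, -51/13), (51/13, 21/13), (82/13, -6/13)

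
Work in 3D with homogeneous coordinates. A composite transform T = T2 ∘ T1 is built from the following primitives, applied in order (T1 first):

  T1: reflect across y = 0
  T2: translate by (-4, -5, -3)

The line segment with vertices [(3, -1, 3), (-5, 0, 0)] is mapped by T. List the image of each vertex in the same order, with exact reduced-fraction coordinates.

image vertices: (-1, -4, 0), (-9, -5, -3)

T1 reflect across y = 0: (3, -1, 3) → (3, 1, 3); (-5, 0, 0) → (-5, 0, 0)
T2 translate by (-4, -5, -3): (3, 1, 3) → (-1, -4, 0); (-5, 0, 0) → (-9, -5, -3)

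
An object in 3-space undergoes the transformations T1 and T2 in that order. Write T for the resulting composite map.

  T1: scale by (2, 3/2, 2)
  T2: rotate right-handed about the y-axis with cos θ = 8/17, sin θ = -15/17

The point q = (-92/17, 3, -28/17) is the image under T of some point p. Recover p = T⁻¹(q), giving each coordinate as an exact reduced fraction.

T1 = [2 0 0 0; 0 3/2 0 0; 0 0 2 0; 0 0 0 1]
T2·T1 = [16/17 0 -30/17 0; 0 3/2 0 0; 30/17 0 16/17 0; 0 0 0 1]
det M = 6; M⁻¹ = [4/17 0 15/34 0; 0 2/3 0 0; -15/34 0 4/17 0; 0 0 0 1]
M⁻¹ · (-92/17, 3, -28/17)ᵀ = (-2, 2, 2)ᵀ

p = (-2, 2, 2)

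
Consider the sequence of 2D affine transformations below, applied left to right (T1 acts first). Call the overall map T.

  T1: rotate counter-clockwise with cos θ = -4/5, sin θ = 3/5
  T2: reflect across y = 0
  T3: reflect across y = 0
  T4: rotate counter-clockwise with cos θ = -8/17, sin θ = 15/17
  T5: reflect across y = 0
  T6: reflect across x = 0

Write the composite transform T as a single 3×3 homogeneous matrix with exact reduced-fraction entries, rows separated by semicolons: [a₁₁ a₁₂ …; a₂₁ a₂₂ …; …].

T = [13/85 -84/85 0; 84/85 13/85 0; 0 0 1]

T1 = [-4/5 -3/5 0; 3/5 -4/5 0; 0 0 1]
T2·T1 = [-4/5 -3/5 0; -3/5 4/5 0; 0 0 1]
T3·…·T1 = [-4/5 -3/5 0; 3/5 -4/5 0; 0 0 1]
T4·…·T1 = [-13/85 84/85 0; -84/85 -13/85 0; 0 0 1]
T5·…·T1 = [-13/85 84/85 0; 84/85 13/85 0; 0 0 1]
T6·…·T1 = [13/85 -84/85 0; 84/85 13/85 0; 0 0 1]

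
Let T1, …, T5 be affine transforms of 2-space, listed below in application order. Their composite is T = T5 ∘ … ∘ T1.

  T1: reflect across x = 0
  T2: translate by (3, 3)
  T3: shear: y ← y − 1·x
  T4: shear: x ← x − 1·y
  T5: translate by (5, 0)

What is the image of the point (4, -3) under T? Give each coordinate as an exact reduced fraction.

T1 reflect across x = 0: (4, -3) → (-4, -3)
T2 translate by (3, 3): (-4, -3) → (-1, 0)
T3 shear: y ← y − 1·x: (-1, 0) → (-1, 1)
T4 shear: x ← x − 1·y: (-1, 1) → (-2, 1)
T5 translate by (5, 0): (-2, 1) → (3, 1)

T(p) = (3, 1)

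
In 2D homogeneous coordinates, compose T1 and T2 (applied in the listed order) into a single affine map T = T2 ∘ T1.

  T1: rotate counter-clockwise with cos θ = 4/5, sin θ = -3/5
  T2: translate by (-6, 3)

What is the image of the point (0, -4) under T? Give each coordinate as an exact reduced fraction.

T(p) = (-42/5, -1/5)

T1 rotate counter-clockwise with cos θ = 4/5, sin θ = -3/5: (0, -4) → (-12/5, -16/5)
T2 translate by (-6, 3): (-12/5, -16/5) → (-42/5, -1/5)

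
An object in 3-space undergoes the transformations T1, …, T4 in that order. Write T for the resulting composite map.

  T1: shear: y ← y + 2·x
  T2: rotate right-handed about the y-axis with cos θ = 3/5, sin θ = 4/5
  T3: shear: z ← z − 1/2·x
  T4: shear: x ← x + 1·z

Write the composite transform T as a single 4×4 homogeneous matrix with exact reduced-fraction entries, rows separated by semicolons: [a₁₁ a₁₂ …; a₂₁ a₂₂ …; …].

T1 = [1 0 0 0; 2 1 0 0; 0 0 1 0; 0 0 0 1]
T2·T1 = [3/5 0 4/5 0; 2 1 0 0; -4/5 0 3/5 0; 0 0 0 1]
T3·…·T1 = [3/5 0 4/5 0; 2 1 0 0; -11/10 0 1/5 0; 0 0 0 1]
T4·…·T1 = [-1/2 0 1 0; 2 1 0 0; -11/10 0 1/5 0; 0 0 0 1]

T = [-1/2 0 1 0; 2 1 0 0; -11/10 0 1/5 0; 0 0 0 1]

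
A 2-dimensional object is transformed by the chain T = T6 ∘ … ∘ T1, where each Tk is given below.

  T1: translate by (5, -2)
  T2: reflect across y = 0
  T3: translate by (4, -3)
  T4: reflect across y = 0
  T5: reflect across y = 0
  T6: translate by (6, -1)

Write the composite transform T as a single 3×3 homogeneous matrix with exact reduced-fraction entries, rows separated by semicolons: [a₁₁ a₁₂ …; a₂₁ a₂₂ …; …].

T1 = [1 0 5; 0 1 -2; 0 0 1]
T2·T1 = [1 0 5; 0 -1 2; 0 0 1]
T3·…·T1 = [1 0 9; 0 -1 -1; 0 0 1]
T4·…·T1 = [1 0 9; 0 1 1; 0 0 1]
T5·…·T1 = [1 0 9; 0 -1 -1; 0 0 1]
T6·…·T1 = [1 0 15; 0 -1 -2; 0 0 1]

T = [1 0 15; 0 -1 -2; 0 0 1]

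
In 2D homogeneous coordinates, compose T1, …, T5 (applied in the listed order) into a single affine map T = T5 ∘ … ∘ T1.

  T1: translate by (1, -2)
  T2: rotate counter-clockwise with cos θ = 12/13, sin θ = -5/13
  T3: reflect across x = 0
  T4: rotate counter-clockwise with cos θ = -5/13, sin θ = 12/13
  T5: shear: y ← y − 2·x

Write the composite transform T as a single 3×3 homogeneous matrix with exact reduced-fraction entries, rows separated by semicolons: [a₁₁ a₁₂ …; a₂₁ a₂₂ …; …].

T = [120/169 -119/169 358/169; -359/169 118/169 -595/169; 0 0 1]

T1 = [1 0 1; 0 1 -2; 0 0 1]
T2·T1 = [12/13 5/13 2/13; -5/13 12/13 -29/13; 0 0 1]
T3·…·T1 = [-12/13 -5/13 -2/13; -5/13 12/13 -29/13; 0 0 1]
T4·…·T1 = [120/169 -119/169 358/169; -119/169 -120/169 121/169; 0 0 1]
T5·…·T1 = [120/169 -119/169 358/169; -359/169 118/169 -595/169; 0 0 1]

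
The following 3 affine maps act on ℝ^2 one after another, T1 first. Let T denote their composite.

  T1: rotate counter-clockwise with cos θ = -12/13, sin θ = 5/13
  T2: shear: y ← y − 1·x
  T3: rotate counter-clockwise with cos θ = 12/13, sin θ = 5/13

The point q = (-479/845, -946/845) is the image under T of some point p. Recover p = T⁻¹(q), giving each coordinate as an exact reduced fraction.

p = (1/5, 2)

T1 = [-12/13 -5/13 0; 5/13 -12/13 0; 0 0 1]
T2·T1 = [-12/13 -5/13 0; 17/13 -7/13 0; 0 0 1]
T3·…·T1 = [-229/169 -25/169 0; 144/169 -109/169 0; 0 0 1]
det M = 1; M⁻¹ = [-109/169 25/169 0; -144/169 -229/169 0; 0 0 1]
M⁻¹ · (-479/845, -946/845)ᵀ = (1/5, 2)ᵀ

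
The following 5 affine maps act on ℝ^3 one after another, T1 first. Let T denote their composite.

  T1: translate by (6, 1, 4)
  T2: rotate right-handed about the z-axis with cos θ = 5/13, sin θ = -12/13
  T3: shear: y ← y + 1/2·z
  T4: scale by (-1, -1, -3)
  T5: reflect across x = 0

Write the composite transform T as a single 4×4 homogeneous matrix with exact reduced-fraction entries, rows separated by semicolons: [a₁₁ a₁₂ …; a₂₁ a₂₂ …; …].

T1 = [1 0 0 6; 0 1 0 1; 0 0 1 4; 0 0 0 1]
T2·T1 = [5/13 12/13 0 42/13; -12/13 5/13 0 -67/13; 0 0 1 4; 0 0 0 1]
T3·…·T1 = [5/13 12/13 0 42/13; -12/13 5/13 1/2 -41/13; 0 0 1 4; 0 0 0 1]
T4·…·T1 = [-5/13 -12/13 0 -42/13; 12/13 -5/13 -1/2 41/13; 0 0 -3 -12; 0 0 0 1]
T5·…·T1 = [5/13 12/13 0 42/13; 12/13 -5/13 -1/2 41/13; 0 0 -3 -12; 0 0 0 1]

T = [5/13 12/13 0 42/13; 12/13 -5/13 -1/2 41/13; 0 0 -3 -12; 0 0 0 1]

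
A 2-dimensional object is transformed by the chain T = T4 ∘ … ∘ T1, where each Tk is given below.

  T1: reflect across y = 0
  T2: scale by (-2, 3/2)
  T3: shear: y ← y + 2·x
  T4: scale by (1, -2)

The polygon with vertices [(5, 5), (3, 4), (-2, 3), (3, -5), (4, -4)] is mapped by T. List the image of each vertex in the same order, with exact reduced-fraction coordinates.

T1 reflect across y = 0: (5, 5) → (5, -5); (3, 4) → (3, -4); (-2, 3) → (-2, -3); (3, -5) → (3, 5); (4, -4) → (4, 4)
T2 scale by (-2, 3/2): (5, -5) → (-10, -15/2); (3, -4) → (-6, -6); (-2, -3) → (4, -9/2); (3, 5) → (-6, 15/2); (4, 4) → (-8, 6)
T3 shear: y ← y + 2·x: (-10, -15/2) → (-10, -55/2); (-6, -6) → (-6, -18); (4, -9/2) → (4, 7/2); (-6, 15/2) → (-6, -9/2); (-8, 6) → (-8, -10)
T4 scale by (1, -2): (-10, -55/2) → (-10, 55); (-6, -18) → (-6, 36); (4, 7/2) → (4, -7); (-6, -9/2) → (-6, 9); (-8, -10) → (-8, 20)

image vertices: (-10, 55), (-6, 36), (4, -7), (-6, 9), (-8, 20)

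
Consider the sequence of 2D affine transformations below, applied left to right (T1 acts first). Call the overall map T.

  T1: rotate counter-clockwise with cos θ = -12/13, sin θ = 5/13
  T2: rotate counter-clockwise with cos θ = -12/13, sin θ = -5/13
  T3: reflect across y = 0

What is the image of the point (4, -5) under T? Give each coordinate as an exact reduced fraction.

T1 rotate counter-clockwise with cos θ = -12/13, sin θ = 5/13: (4, -5) → (-23/13, 80/13)
T2 rotate counter-clockwise with cos θ = -12/13, sin θ = -5/13: (-23/13, 80/13) → (4, -5)
T3 reflect across y = 0: (4, -5) → (4, 5)

T(p) = (4, 5)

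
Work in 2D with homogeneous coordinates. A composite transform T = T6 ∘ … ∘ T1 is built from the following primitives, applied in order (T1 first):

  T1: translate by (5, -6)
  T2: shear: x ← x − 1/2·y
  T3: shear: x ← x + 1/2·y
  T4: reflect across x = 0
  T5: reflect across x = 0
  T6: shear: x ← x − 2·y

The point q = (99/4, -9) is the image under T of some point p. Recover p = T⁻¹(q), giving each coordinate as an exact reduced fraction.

T1 = [1 0 5; 0 1 -6; 0 0 1]
T2·T1 = [1 -1/2 8; 0 1 -6; 0 0 1]
T3·…·T1 = [1 0 5; 0 1 -6; 0 0 1]
T4·…·T1 = [-1 0 -5; 0 1 -6; 0 0 1]
T5·…·T1 = [1 0 5; 0 1 -6; 0 0 1]
T6·…·T1 = [1 -2 17; 0 1 -6; 0 0 1]
det M = 1; M⁻¹ = [1 2 -5; 0 1 6; 0 0 1]
M⁻¹ · (99/4, -9)ᵀ = (7/4, -3)ᵀ

p = (7/4, -3)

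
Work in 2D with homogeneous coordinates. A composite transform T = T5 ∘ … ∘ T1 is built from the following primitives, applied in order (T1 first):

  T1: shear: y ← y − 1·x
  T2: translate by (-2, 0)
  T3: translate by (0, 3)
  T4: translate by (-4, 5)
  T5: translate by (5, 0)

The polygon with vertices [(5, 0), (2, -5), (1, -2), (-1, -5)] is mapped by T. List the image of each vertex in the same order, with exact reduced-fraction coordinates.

T1 shear: y ← y − 1·x: (5, 0) → (5, -5); (2, -5) → (2, -7); (1, -2) → (1, -3); (-1, -5) → (-1, -4)
T2 translate by (-2, 0): (5, -5) → (3, -5); (2, -7) → (0, -7); (1, -3) → (-1, -3); (-1, -4) → (-3, -4)
T3 translate by (0, 3): (3, -5) → (3, -2); (0, -7) → (0, -4); (-1, -3) → (-1, 0); (-3, -4) → (-3, -1)
T4 translate by (-4, 5): (3, -2) → (-1, 3); (0, -4) → (-4, 1); (-1, 0) → (-5, 5); (-3, -1) → (-7, 4)
T5 translate by (5, 0): (-1, 3) → (4, 3); (-4, 1) → (1, 1); (-5, 5) → (0, 5); (-7, 4) → (-2, 4)

image vertices: (4, 3), (1, 1), (0, 5), (-2, 4)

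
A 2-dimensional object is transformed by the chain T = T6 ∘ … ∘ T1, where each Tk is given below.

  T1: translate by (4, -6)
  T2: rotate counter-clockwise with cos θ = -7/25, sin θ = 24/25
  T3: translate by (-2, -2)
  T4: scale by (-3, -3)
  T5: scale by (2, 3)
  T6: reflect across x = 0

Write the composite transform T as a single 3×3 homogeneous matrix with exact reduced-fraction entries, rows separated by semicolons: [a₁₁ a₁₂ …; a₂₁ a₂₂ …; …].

T1 = [1 0 4; 0 1 -6; 0 0 1]
T2·T1 = [-7/25 -24/25 116/25; 24/25 -7/25 138/25; 0 0 1]
T3·…·T1 = [-7/25 -24/25 66/25; 24/25 -7/25 88/25; 0 0 1]
T4·…·T1 = [21/25 72/25 -198/25; -72/25 21/25 -264/25; 0 0 1]
T5·…·T1 = [42/25 144/25 -396/25; -216/25 63/25 -792/25; 0 0 1]
T6·…·T1 = [-42/25 -144/25 396/25; -216/25 63/25 -792/25; 0 0 1]

T = [-42/25 -144/25 396/25; -216/25 63/25 -792/25; 0 0 1]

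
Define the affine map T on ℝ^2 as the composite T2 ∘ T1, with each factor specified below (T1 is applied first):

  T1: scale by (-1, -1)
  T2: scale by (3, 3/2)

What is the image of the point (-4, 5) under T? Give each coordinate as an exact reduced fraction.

T(p) = (12, -15/2)

T1 scale by (-1, -1): (-4, 5) → (4, -5)
T2 scale by (3, 3/2): (4, -5) → (12, -15/2)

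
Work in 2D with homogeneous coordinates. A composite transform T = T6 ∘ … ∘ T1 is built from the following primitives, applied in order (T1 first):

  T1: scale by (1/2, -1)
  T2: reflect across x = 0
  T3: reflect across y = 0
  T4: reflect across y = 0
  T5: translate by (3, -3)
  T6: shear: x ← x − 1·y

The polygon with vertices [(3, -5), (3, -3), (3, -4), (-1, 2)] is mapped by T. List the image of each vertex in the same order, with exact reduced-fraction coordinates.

image vertices: (-1/2, 2), (3/2, 0), (1/2, 1), (17/2, -5)

T1 scale by (1/2, -1): (3, -5) → (3/2, 5); (3, -3) → (3/2, 3); (3, -4) → (3/2, 4); (-1, 2) → (-1/2, -2)
T2 reflect across x = 0: (3/2, 5) → (-3/2, 5); (3/2, 3) → (-3/2, 3); (3/2, 4) → (-3/2, 4); (-1/2, -2) → (1/2, -2)
T3 reflect across y = 0: (-3/2, 5) → (-3/2, -5); (-3/2, 3) → (-3/2, -3); (-3/2, 4) → (-3/2, -4); (1/2, -2) → (1/2, 2)
T4 reflect across y = 0: (-3/2, -5) → (-3/2, 5); (-3/2, -3) → (-3/2, 3); (-3/2, -4) → (-3/2, 4); (1/2, 2) → (1/2, -2)
T5 translate by (3, -3): (-3/2, 5) → (3/2, 2); (-3/2, 3) → (3/2, 0); (-3/2, 4) → (3/2, 1); (1/2, -2) → (7/2, -5)
T6 shear: x ← x − 1·y: (3/2, 2) → (-1/2, 2); (3/2, 0) → (3/2, 0); (3/2, 1) → (1/2, 1); (7/2, -5) → (17/2, -5)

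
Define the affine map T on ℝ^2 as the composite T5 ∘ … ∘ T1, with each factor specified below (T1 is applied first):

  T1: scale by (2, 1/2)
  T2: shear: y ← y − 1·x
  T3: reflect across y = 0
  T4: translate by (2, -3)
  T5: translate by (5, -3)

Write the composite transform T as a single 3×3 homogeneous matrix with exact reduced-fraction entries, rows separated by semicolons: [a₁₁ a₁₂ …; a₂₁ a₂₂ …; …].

T1 = [2 0 0; 0 1/2 0; 0 0 1]
T2·T1 = [2 0 0; -2 1/2 0; 0 0 1]
T3·…·T1 = [2 0 0; 2 -1/2 0; 0 0 1]
T4·…·T1 = [2 0 2; 2 -1/2 -3; 0 0 1]
T5·…·T1 = [2 0 7; 2 -1/2 -6; 0 0 1]

T = [2 0 7; 2 -1/2 -6; 0 0 1]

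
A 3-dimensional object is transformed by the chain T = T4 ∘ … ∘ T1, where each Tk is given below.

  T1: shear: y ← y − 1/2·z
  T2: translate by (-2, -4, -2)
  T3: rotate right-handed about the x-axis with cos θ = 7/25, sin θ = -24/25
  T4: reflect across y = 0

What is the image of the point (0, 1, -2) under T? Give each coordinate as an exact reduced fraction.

T(p) = (-2, 22/5, 4/5)

T1 shear: y ← y − 1/2·z: (0, 1, -2) → (0, 2, -2)
T2 translate by (-2, -4, -2): (0, 2, -2) → (-2, -2, -4)
T3 rotate right-handed about the x-axis with cos θ = 7/25, sin θ = -24/25: (-2, -2, -4) → (-2, -22/5, 4/5)
T4 reflect across y = 0: (-2, -22/5, 4/5) → (-2, 22/5, 4/5)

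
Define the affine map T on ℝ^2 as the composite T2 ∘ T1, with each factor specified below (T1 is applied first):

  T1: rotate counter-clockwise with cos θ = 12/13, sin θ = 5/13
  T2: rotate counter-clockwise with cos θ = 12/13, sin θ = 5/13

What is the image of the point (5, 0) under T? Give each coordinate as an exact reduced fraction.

T(p) = (595/169, 600/169)

T1 rotate counter-clockwise with cos θ = 12/13, sin θ = 5/13: (5, 0) → (60/13, 25/13)
T2 rotate counter-clockwise with cos θ = 12/13, sin θ = 5/13: (60/13, 25/13) → (595/169, 600/169)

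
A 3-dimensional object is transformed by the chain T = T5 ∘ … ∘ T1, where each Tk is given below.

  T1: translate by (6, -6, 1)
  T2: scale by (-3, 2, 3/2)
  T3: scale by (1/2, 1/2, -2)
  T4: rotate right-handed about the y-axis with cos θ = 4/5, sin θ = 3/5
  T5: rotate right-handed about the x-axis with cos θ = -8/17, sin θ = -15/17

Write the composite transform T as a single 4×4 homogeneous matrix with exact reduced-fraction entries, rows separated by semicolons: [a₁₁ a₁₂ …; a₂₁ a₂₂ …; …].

T = [-6/5 0 -9/5 -9; 27/34 -8/17 -36/17 93/17; -36/85 -15/17 96/85 66/17; 0 0 0 1]

T1 = [1 0 0 6; 0 1 0 -6; 0 0 1 1; 0 0 0 1]
T2·T1 = [-3 0 0 -18; 0 2 0 -12; 0 0 3/2 3/2; 0 0 0 1]
T3·…·T1 = [-3/2 0 0 -9; 0 1 0 -6; 0 0 -3 -3; 0 0 0 1]
T4·…·T1 = [-6/5 0 -9/5 -9; 0 1 0 -6; 9/10 0 -12/5 3; 0 0 0 1]
T5·…·T1 = [-6/5 0 -9/5 -9; 27/34 -8/17 -36/17 93/17; -36/85 -15/17 96/85 66/17; 0 0 0 1]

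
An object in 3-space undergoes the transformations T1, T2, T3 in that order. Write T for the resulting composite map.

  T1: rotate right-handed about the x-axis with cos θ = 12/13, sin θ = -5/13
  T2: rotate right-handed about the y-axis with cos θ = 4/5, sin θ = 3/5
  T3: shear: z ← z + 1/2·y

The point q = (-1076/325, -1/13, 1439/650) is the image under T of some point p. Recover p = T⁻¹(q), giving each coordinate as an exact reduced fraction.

p = (-4, 0, -1/5)

T1 = [1 0 0 0; 0 12/13 5/13 0; 0 -5/13 12/13 0; 0 0 0 1]
T2·T1 = [4/5 -3/13 36/65 0; 0 12/13 5/13 0; -3/5 -4/13 48/65 0; 0 0 0 1]
T3·…·T1 = [4/5 -3/13 36/65 0; 0 12/13 5/13 0; -3/5 2/13 121/130 0; 0 0 0 1]
det M = 1; M⁻¹ = [4/5 3/10 -3/5 0; -3/13 14/13 -4/13 0; 36/65 1/65 48/65 0; 0 0 0 1]
M⁻¹ · (-1076/325, -1/13, 1439/650)ᵀ = (-4, 0, -1/5)ᵀ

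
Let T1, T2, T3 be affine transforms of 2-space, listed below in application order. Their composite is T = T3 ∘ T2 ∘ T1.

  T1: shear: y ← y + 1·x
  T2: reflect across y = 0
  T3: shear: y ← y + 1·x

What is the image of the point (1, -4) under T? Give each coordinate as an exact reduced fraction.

T1 shear: y ← y + 1·x: (1, -4) → (1, -3)
T2 reflect across y = 0: (1, -3) → (1, 3)
T3 shear: y ← y + 1·x: (1, 3) → (1, 4)

T(p) = (1, 4)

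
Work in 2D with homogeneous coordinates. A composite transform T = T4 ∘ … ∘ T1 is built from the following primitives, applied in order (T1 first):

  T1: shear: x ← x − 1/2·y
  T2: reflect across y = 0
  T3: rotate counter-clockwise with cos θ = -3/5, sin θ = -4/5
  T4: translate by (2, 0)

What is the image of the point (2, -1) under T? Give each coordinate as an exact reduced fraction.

T(p) = (13/10, -13/5)

T1 shear: x ← x − 1/2·y: (2, -1) → (5/2, -1)
T2 reflect across y = 0: (5/2, -1) → (5/2, 1)
T3 rotate counter-clockwise with cos θ = -3/5, sin θ = -4/5: (5/2, 1) → (-7/10, -13/5)
T4 translate by (2, 0): (-7/10, -13/5) → (13/10, -13/5)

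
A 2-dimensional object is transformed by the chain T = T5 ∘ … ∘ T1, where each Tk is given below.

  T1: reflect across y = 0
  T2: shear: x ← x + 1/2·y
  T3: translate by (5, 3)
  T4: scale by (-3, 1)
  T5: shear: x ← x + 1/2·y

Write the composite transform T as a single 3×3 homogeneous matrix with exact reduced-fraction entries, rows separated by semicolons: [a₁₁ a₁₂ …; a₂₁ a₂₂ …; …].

T1 = [1 0 0; 0 -1 0; 0 0 1]
T2·T1 = [1 -1/2 0; 0 -1 0; 0 0 1]
T3·…·T1 = [1 -1/2 5; 0 -1 3; 0 0 1]
T4·…·T1 = [-3 3/2 -15; 0 -1 3; 0 0 1]
T5·…·T1 = [-3 1 -27/2; 0 -1 3; 0 0 1]

T = [-3 1 -27/2; 0 -1 3; 0 0 1]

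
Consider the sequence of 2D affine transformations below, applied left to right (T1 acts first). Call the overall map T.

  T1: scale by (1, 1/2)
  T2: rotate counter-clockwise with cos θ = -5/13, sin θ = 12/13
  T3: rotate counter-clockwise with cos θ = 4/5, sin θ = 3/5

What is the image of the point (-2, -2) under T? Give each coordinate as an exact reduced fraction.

T1 scale by (1, 1/2): (-2, -2) → (-2, -1)
T2 rotate counter-clockwise with cos θ = -5/13, sin θ = 12/13: (-2, -1) → (22/13, -19/13)
T3 rotate counter-clockwise with cos θ = 4/5, sin θ = 3/5: (22/13, -19/13) → (29/13, -2/13)

T(p) = (29/13, -2/13)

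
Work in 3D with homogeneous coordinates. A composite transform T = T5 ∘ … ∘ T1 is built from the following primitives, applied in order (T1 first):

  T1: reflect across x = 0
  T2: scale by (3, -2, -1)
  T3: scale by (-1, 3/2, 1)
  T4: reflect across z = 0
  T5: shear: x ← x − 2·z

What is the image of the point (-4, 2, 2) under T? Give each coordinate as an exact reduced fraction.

T(p) = (-16, -6, 2)

T1 reflect across x = 0: (-4, 2, 2) → (4, 2, 2)
T2 scale by (3, -2, -1): (4, 2, 2) → (12, -4, -2)
T3 scale by (-1, 3/2, 1): (12, -4, -2) → (-12, -6, -2)
T4 reflect across z = 0: (-12, -6, -2) → (-12, -6, 2)
T5 shear: x ← x − 2·z: (-12, -6, 2) → (-16, -6, 2)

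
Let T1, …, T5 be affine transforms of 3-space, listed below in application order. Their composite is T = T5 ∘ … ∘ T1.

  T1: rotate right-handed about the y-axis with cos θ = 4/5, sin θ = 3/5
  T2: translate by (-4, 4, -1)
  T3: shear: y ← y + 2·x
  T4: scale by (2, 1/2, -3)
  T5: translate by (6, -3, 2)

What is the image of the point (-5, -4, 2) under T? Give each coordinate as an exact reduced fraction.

T1 rotate right-handed about the y-axis with cos θ = 4/5, sin θ = 3/5: (-5, -4, 2) → (-14/5, -4, 23/5)
T2 translate by (-4, 4, -1): (-14/5, -4, 23/5) → (-34/5, 0, 18/5)
T3 shear: y ← y + 2·x: (-34/5, 0, 18/5) → (-34/5, -68/5, 18/5)
T4 scale by (2, 1/2, -3): (-34/5, -68/5, 18/5) → (-68/5, -34/5, -54/5)
T5 translate by (6, -3, 2): (-68/5, -34/5, -54/5) → (-38/5, -49/5, -44/5)

T(p) = (-38/5, -49/5, -44/5)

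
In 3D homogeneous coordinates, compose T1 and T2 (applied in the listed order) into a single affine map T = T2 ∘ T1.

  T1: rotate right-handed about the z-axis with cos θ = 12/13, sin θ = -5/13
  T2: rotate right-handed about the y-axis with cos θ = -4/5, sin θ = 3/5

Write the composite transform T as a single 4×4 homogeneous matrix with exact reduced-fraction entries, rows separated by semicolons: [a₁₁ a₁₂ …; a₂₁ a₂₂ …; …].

T = [-48/65 -4/13 3/5 0; -5/13 12/13 0 0; -36/65 -3/13 -4/5 0; 0 0 0 1]

T1 = [12/13 5/13 0 0; -5/13 12/13 0 0; 0 0 1 0; 0 0 0 1]
T2·T1 = [-48/65 -4/13 3/5 0; -5/13 12/13 0 0; -36/65 -3/13 -4/5 0; 0 0 0 1]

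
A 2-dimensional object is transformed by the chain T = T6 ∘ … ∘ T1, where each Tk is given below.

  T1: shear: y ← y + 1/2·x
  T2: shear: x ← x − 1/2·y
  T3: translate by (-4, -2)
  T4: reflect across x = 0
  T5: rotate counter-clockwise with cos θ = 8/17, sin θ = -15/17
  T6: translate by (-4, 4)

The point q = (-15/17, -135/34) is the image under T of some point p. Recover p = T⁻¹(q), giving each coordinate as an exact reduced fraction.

p = (-4, 3)

T1 = [1 0 0; 1/2 1 0; 0 0 1]
T2·T1 = [3/4 -1/2 0; 1/2 1 0; 0 0 1]
T3·…·T1 = [3/4 -1/2 -4; 1/2 1 -2; 0 0 1]
T4·…·T1 = [-3/4 1/2 4; 1/2 1 -2; 0 0 1]
T5·…·T1 = [3/34 19/17 2/17; 61/68 1/34 -76/17; 0 0 1]
T6·…·T1 = [3/34 19/17 -66/17; 61/68 1/34 -8/17; 0 0 1]
det M = -1; M⁻¹ = [-1/34 19/17 7/17; 61/68 -3/34 117/34; 0 0 1]
M⁻¹ · (-15/17, -135/34)ᵀ = (-4, 3)ᵀ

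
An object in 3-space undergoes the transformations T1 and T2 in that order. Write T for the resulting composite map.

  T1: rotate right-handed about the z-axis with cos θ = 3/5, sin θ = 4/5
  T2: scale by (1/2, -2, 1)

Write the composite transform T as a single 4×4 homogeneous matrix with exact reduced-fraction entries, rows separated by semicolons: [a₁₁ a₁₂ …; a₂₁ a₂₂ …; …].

T = [3/10 -2/5 0 0; -8/5 -6/5 0 0; 0 0 1 0; 0 0 0 1]

T1 = [3/5 -4/5 0 0; 4/5 3/5 0 0; 0 0 1 0; 0 0 0 1]
T2·T1 = [3/10 -2/5 0 0; -8/5 -6/5 0 0; 0 0 1 0; 0 0 0 1]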